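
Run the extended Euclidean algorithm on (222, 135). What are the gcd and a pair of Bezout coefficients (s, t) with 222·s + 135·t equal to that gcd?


Euclidean algorithm on (222, 135) — divide until remainder is 0:
  222 = 1 · 135 + 87
  135 = 1 · 87 + 48
  87 = 1 · 48 + 39
  48 = 1 · 39 + 9
  39 = 4 · 9 + 3
  9 = 3 · 3 + 0
gcd(222, 135) = 3.
Track Bezout coefficients alongside the remainders: start with r₀ = 222 = a·1 + b·0 (s = 1, t = 0) and r₁ = 135 = a·0 + b·1 (s = 0, t = 1); each new remainder r_{k+1} = r_{k-1} − q_k·r_k inherits s_{k+1} = s_{k-1} − q_k·s_k, t_{k+1} = t_{k-1} − q_k·t_k, so r_k = a·s_k + b·t_k at every step:
  q = 1: r = 87, s = 1 − 1·0 = 1, t = 0 − 1·1 = -1  (check: 222·1 + 135·(-1) = 87)
  q = 1: r = 48, s = 0 − 1·1 = -1, t = 1 − 1·(-1) = 2  (check: 222·(-1) + 135·2 = 48)
  q = 1: r = 39, s = 1 − 1·(-1) = 2, t = -1 − 1·2 = -3  (check: 222·2 + 135·(-3) = 39)
  q = 1: r = 9, s = -1 − 1·2 = -3, t = 2 − 1·(-3) = 5  (check: 222·(-3) + 135·5 = 9)
  q = 4: r = 3, s = 2 − 4·(-3) = 14, t = -3 − 4·5 = -23  (check: 222·14 + 135·(-23) = 3)
The row with r = 3 (the gcd) gives the Bezout coefficients s = 14, t = -23.
Result: 222 · (14) + 135 · (-23) = 3.

gcd(222, 135) = 3; s = 14, t = -23 (check: 222·14 + 135·(-23) = 3).


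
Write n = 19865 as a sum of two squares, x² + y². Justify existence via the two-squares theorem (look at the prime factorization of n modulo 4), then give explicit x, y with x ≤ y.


Step 1: Factor n = 19865 = 5 · 29 · 137.
Step 2: Check the mod-4 condition on each prime factor: 5 ≡ 1 (mod 4), exponent 1; 29 ≡ 1 (mod 4), exponent 1; 137 ≡ 1 (mod 4), exponent 1.
All primes ≡ 3 (mod 4) appear to even exponent (or don't appear), so by the two-squares theorem n IS expressible as a sum of two squares.
Step 3: Build a representation. Here n = 5 · 29 · 137 is a product of primes ≡ 1 (mod 4). Each prime p ≡ 1 (mod 4) is itself a sum of two squares; find a² by testing p − a² for a perfect square:
  5: 5 − 1² = 4 = 2² ⇒ 5 = 1² + 2².
  29: 29 − 1² = 28, 29 − 2² = 25 = 5² ⇒ 29 = 2² + 5².
  137: 137 − 1² = 136, 137 − 2² = 133, 137 − 3² = 128, 137 − 4² = 121 = 11² ⇒ 137 = 4² + 11².
  Combine using the Brahmagupta–Fibonacci identity (a² + b²)(c² + d²) = (ac − bd)² + (ad + bc)² = (ac + bd)² + (ad − bc)²:
  5 · 29 = 145: from (1² + 2²)(2² + 5²), take (1·2 − 2·5, 1·5 + 2·2) = (2 − 10, 5 + 4) = (-8, 9); dropping signs (only squares matter) gives (8, 9); check 8² + 9² = 64 + 81 = 145 ✓.
  145 · 137 = 19865: from (8² + 9²)(4² + 11²), take (8·4 − 9·11, 8·11 + 9·4) = (32 − 99, 88 + 36) = (-67, 124); dropping signs (only squares matter) gives (67, 124); check 67² + 124² = 4489 + 15376 = 19865 ✓.
Step 4: Order so x ≤ y and verify: 67² + 124² = 4489 + 15376 = 19865 = n. ✓

n = 19865 = 67² + 124² (one valid representation with x ≤ y).


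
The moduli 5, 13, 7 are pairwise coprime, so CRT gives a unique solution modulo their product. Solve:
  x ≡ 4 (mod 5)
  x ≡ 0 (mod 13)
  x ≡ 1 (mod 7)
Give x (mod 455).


Moduli 5, 13, 7 are pairwise coprime; by CRT there is a unique solution modulo M = 5 · 13 · 7 = 455.
Solve pairwise, accumulating the modulus:
  Start with x ≡ 4 (mod 5).
  Combine with x ≡ 0 (mod 13): since gcd(5, 13) = 1, we get a unique residue mod 65.
    Write x = 4 + 5·t and substitute into x ≡ 0 (mod 13): 5·t ≡ 0 − 4 = -4 (mod 13).
    Reduce coefficients mod 13: 5·t ≡ 9 (mod 13).
    The inverse of 5 mod 13 is 8 (since 5·8 = 40 = 3·13 + 1), so t ≡ 8·9 = 72 ≡ 7 (mod 13).
    Then x = 4 + 5·7 = 39, valid modulo lcm(5, 13) = 65: x ≡ 39 (mod 65).
  Combine with x ≡ 1 (mod 7): since gcd(65, 7) = 1, we get a unique residue mod 455.
    Write x = 39 + 65·t and substitute into x ≡ 1 (mod 7): 65·t ≡ 1 − 39 = -38 (mod 7).
    Reduce coefficients mod 7: 2·t ≡ 4 (mod 7).
    The inverse of 2 mod 7 is 4 (since 2·4 = 8 = 1·7 + 1), so t ≡ 4·4 = 16 ≡ 2 (mod 7).
    Then x = 39 + 65·2 = 169, valid modulo lcm(65, 7) = 455: x ≡ 169 (mod 455).
Verify: 169 mod 5 = 4 ✓, 169 mod 13 = 0 ✓, 169 mod 7 = 1 ✓.

x ≡ 169 (mod 455).


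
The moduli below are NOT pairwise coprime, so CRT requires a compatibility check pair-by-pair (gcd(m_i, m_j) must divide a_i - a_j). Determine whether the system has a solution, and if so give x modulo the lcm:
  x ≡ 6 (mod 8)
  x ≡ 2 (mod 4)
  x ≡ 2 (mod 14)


Moduli 8, 4, 14 are not pairwise coprime, so CRT works modulo lcm(m_i) when all pairwise compatibility conditions hold.
Pairwise compatibility: gcd(m_i, m_j) must divide a_i - a_j for every pair.
Merge one congruence at a time:
  Start: x ≡ 6 (mod 8).
  Combine with x ≡ 2 (mod 4): gcd(8, 4) = 4; 2 - 6 = -4, which IS divisible by 4, so compatible.
    Write x = 6 + 8·t and substitute into x ≡ 2 (mod 4): 8·t ≡ 2 − 6 = -4 (mod 4).
    Divide the congruence (and modulus) by g = 4: 2·t ≡ -1 (mod 1).
    Modulo 1 every t works; take t = 0.
    Then x = 6 + 8·0 = 6, valid modulo lcm(8, 4) = 8: x ≡ 6 (mod 8).
  Combine with x ≡ 2 (mod 14): gcd(8, 14) = 2; 2 - 6 = -4, which IS divisible by 2, so compatible.
    Write x = 6 + 8·t and substitute into x ≡ 2 (mod 14): 8·t ≡ 2 − 6 = -4 (mod 14).
    Divide the congruence (and modulus) by g = 2: 4·t ≡ -2 (mod 7).
    Reduce coefficients mod 7: 4·t ≡ 5 (mod 7).
    The inverse of 4 mod 7 is 2 (since 4·2 = 8 = 1·7 + 1), so t ≡ 2·5 = 10 ≡ 3 (mod 7).
    Then x = 6 + 8·3 = 30, valid modulo lcm(8, 14) = 56: x ≡ 30 (mod 56).
Verify: 30 mod 8 = 6, 30 mod 4 = 2, 30 mod 14 = 2.

x ≡ 30 (mod 56).


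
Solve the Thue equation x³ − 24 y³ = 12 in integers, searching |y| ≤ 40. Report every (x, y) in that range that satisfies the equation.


The equation is x³ - 24y³ = 12. For fixed y, x³ = 24·y³ + 12, so a solution requires the RHS to be a perfect cube.
Strategy: iterate y from -40 to 40, compute RHS = 24·y³ + 12, and check whether it is a (positive or negative) perfect cube.
Check small values of y:
  y = 0: RHS = 12 is not a perfect cube.
  y = 1: RHS = 36 is not a perfect cube.
  y = -1: RHS = -12 is not a perfect cube.
  y = 2: RHS = 204 is not a perfect cube.
  y = -2: RHS = -180 is not a perfect cube.
  y = 3: RHS = 660 is not a perfect cube.
  y = -3: RHS = -636 is not a perfect cube.
Continuing the search up to |y| = 40 finds no solutions either.
No (x, y) in the scanned range satisfies the equation.

No integer solutions with |y| ≤ 40.


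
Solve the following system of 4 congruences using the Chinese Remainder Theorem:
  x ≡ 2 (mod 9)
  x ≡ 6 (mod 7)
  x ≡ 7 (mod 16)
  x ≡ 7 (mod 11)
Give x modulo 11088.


Product of moduli M = 9 · 7 · 16 · 11 = 11088.
Merge one congruence at a time:
  Start: x ≡ 2 (mod 9).
  Combine with x ≡ 6 (mod 7); new modulus lcm = 63.
    Write x = 2 + 9·t and substitute into x ≡ 6 (mod 7): 9·t ≡ 6 − 2 = 4 (mod 7).
    Reduce coefficients mod 7: 2·t ≡ 4 (mod 7).
    The inverse of 2 mod 7 is 4 (since 2·4 = 8 = 1·7 + 1), so t ≡ 4·4 = 16 ≡ 2 (mod 7).
    Then x = 2 + 9·2 = 20, valid modulo lcm(9, 7) = 63: x ≡ 20 (mod 63).
  Combine with x ≡ 7 (mod 16); new modulus lcm = 1008.
    Write x = 20 + 63·t and substitute into x ≡ 7 (mod 16): 63·t ≡ 7 − 20 = -13 (mod 16).
    Reduce coefficients mod 16: 15·t ≡ 3 (mod 16).
    The inverse of 15 mod 16 is 15 (since 15·15 = 225 = 14·16 + 1), so t ≡ 15·3 = 45 ≡ 13 (mod 16).
    Then x = 20 + 63·13 = 839, valid modulo lcm(63, 16) = 1008: x ≡ 839 (mod 1008).
  Combine with x ≡ 7 (mod 11); new modulus lcm = 11088.
    Write x = 839 + 1008·t and substitute into x ≡ 7 (mod 11): 1008·t ≡ 7 − 839 = -832 (mod 11).
    Reduce coefficients mod 11: 7·t ≡ 4 (mod 11).
    The inverse of 7 mod 11 is 8 (since 7·8 = 56 = 5·11 + 1), so t ≡ 8·4 = 32 ≡ 10 (mod 11).
    Then x = 839 + 1008·10 = 10919, valid modulo lcm(1008, 11) = 11088: x ≡ 10919 (mod 11088).
Verify against each original: 10919 mod 9 = 2, 10919 mod 7 = 6, 10919 mod 16 = 7, 10919 mod 11 = 7.

x ≡ 10919 (mod 11088).


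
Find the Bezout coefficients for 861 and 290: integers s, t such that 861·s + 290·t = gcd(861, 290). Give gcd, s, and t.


Euclidean algorithm on (861, 290) — divide until remainder is 0:
  861 = 2 · 290 + 281
  290 = 1 · 281 + 9
  281 = 31 · 9 + 2
  9 = 4 · 2 + 1
  2 = 2 · 1 + 0
gcd(861, 290) = 1.
Track Bezout coefficients alongside the remainders: start with r₀ = 861 = a·1 + b·0 (s = 1, t = 0) and r₁ = 290 = a·0 + b·1 (s = 0, t = 1); each new remainder r_{k+1} = r_{k-1} − q_k·r_k inherits s_{k+1} = s_{k-1} − q_k·s_k, t_{k+1} = t_{k-1} − q_k·t_k, so r_k = a·s_k + b·t_k at every step:
  q = 2: r = 281, s = 1 − 2·0 = 1, t = 0 − 2·1 = -2  (check: 861·1 + 290·(-2) = 281)
  q = 1: r = 9, s = 0 − 1·1 = -1, t = 1 − 1·(-2) = 3  (check: 861·(-1) + 290·3 = 9)
  q = 31: r = 2, s = 1 − 31·(-1) = 32, t = -2 − 31·3 = -95  (check: 861·32 + 290·(-95) = 2)
  q = 4: r = 1, s = -1 − 4·32 = -129, t = 3 − 4·(-95) = 383  (check: 861·(-129) + 290·383 = 1)
The row with r = 1 (the gcd) gives the Bezout coefficients s = -129, t = 383.
Result: 861 · (-129) + 290 · (383) = 1.

gcd(861, 290) = 1; s = -129, t = 383 (check: 861·(-129) + 290·383 = 1).


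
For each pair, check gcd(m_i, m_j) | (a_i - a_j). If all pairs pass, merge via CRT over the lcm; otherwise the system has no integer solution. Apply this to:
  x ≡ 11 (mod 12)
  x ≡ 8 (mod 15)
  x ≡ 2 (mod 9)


Moduli 12, 15, 9 are not pairwise coprime, so CRT works modulo lcm(m_i) when all pairwise compatibility conditions hold.
Pairwise compatibility: gcd(m_i, m_j) must divide a_i - a_j for every pair.
Merge one congruence at a time:
  Start: x ≡ 11 (mod 12).
  Combine with x ≡ 8 (mod 15): gcd(12, 15) = 3; 8 - 11 = -3, which IS divisible by 3, so compatible.
    Write x = 11 + 12·t and substitute into x ≡ 8 (mod 15): 12·t ≡ 8 − 11 = -3 (mod 15).
    Divide the congruence (and modulus) by g = 3: 4·t ≡ -1 (mod 5).
    Reduce coefficients mod 5: 4·t ≡ 4 (mod 5).
    The inverse of 4 mod 5 is 4 (since 4·4 = 16 = 3·5 + 1), so t ≡ 4·4 = 16 ≡ 1 (mod 5).
    Then x = 11 + 12·1 = 23, valid modulo lcm(12, 15) = 60: x ≡ 23 (mod 60).
  Combine with x ≡ 2 (mod 9): gcd(60, 9) = 3; 2 - 23 = -21, which IS divisible by 3, so compatible.
    Write x = 23 + 60·t and substitute into x ≡ 2 (mod 9): 60·t ≡ 2 − 23 = -21 (mod 9).
    Divide the congruence (and modulus) by g = 3: 20·t ≡ -7 (mod 3).
    Reduce coefficients mod 3: 2·t ≡ 2 (mod 3).
    The inverse of 2 mod 3 is 2 (since 2·2 = 4 = 1·3 + 1), so t ≡ 2·2 = 4 ≡ 1 (mod 3).
    Then x = 23 + 60·1 = 83, valid modulo lcm(60, 9) = 180: x ≡ 83 (mod 180).
Verify: 83 mod 12 = 11, 83 mod 15 = 8, 83 mod 9 = 2.

x ≡ 83 (mod 180).


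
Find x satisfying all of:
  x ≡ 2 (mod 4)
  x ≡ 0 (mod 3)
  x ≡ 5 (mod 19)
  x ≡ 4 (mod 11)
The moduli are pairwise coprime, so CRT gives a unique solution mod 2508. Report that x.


Product of moduli M = 4 · 3 · 19 · 11 = 2508.
Merge one congruence at a time:
  Start: x ≡ 2 (mod 4).
  Combine with x ≡ 0 (mod 3); new modulus lcm = 12.
    Write x = 2 + 4·t and substitute into x ≡ 0 (mod 3): 4·t ≡ 0 − 2 = -2 (mod 3).
    Reduce coefficients mod 3: 1·t ≡ 1 (mod 3).
    So t ≡ 1 (mod 3).
    Then x = 2 + 4·1 = 6, valid modulo lcm(4, 3) = 12: x ≡ 6 (mod 12).
  Combine with x ≡ 5 (mod 19); new modulus lcm = 228.
    Write x = 6 + 12·t and substitute into x ≡ 5 (mod 19): 12·t ≡ 5 − 6 = -1 (mod 19).
    Reduce coefficients mod 19: 12·t ≡ 18 (mod 19).
    The inverse of 12 mod 19 is 8 (since 12·8 = 96 = 5·19 + 1), so t ≡ 8·18 = 144 ≡ 11 (mod 19).
    Then x = 6 + 12·11 = 138, valid modulo lcm(12, 19) = 228: x ≡ 138 (mod 228).
  Combine with x ≡ 4 (mod 11); new modulus lcm = 2508.
    Write x = 138 + 228·t and substitute into x ≡ 4 (mod 11): 228·t ≡ 4 − 138 = -134 (mod 11).
    Reduce coefficients mod 11: 8·t ≡ 9 (mod 11).
    The inverse of 8 mod 11 is 7 (since 8·7 = 56 = 5·11 + 1), so t ≡ 7·9 = 63 ≡ 8 (mod 11).
    Then x = 138 + 228·8 = 1962, valid modulo lcm(228, 11) = 2508: x ≡ 1962 (mod 2508).
Verify against each original: 1962 mod 4 = 2, 1962 mod 3 = 0, 1962 mod 19 = 5, 1962 mod 11 = 4.

x ≡ 1962 (mod 2508).


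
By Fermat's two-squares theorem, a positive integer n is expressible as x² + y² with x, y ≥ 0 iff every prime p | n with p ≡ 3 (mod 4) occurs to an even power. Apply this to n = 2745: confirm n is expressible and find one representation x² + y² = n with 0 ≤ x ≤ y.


Step 1: Factor n = 2745 = 3^2 · 5 · 61.
Step 2: Check the mod-4 condition on each prime factor: 3 ≡ 3 (mod 4), exponent 2 (must be even); 5 ≡ 1 (mod 4), exponent 1; 61 ≡ 1 (mod 4), exponent 1.
All primes ≡ 3 (mod 4) appear to even exponent (or don't appear), so by the two-squares theorem n IS expressible as a sum of two squares.
Step 3: Build a representation. Group n = k² · m with k = 3 and m = 5 · 61 = 305 (a product of primes ≡ 1 (mod 4)); a representation of m scales to one of n via (k·x)² + (k·y)² = k²(x² + y²). Each prime p ≡ 1 (mod 4) is itself a sum of two squares; find a² by testing p − a² for a perfect square:
  5: 5 − 1² = 4 = 2² ⇒ 5 = 1² + 2².
  61: 61 − 1² = 60, 61 − 2² = 57, 61 − 3² = 52, 61 − 4² = 45, 61 − 5² = 36 = 6² ⇒ 61 = 5² + 6².
  Combine using the Brahmagupta–Fibonacci identity (a² + b²)(c² + d²) = (ac − bd)² + (ad + bc)² = (ac + bd)² + (ad − bc)²:
  5 · 61 = 305: from (1² + 2²)(5² + 6²), take (1·5 − 2·6, 1·6 + 2·5) = (5 − 12, 6 + 10) = (-7, 16); dropping signs (only squares matter) gives (7, 16); check 7² + 16² = 49 + 256 = 305 ✓.
  Scale by k = 3: (3·7, 3·16) = (21, 48).
Step 4: Order so x ≤ y and verify: 21² + 48² = 441 + 2304 = 2745 = n. ✓

n = 2745 = 21² + 48² (one valid representation with x ≤ y).


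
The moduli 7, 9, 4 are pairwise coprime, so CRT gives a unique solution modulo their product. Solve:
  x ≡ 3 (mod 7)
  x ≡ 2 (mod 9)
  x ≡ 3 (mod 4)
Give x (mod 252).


Moduli 7, 9, 4 are pairwise coprime; by CRT there is a unique solution modulo M = 7 · 9 · 4 = 252.
Solve pairwise, accumulating the modulus:
  Start with x ≡ 3 (mod 7).
  Combine with x ≡ 2 (mod 9): since gcd(7, 9) = 1, we get a unique residue mod 63.
    Write x = 3 + 7·t and substitute into x ≡ 2 (mod 9): 7·t ≡ 2 − 3 = -1 (mod 9).
    Reduce coefficients mod 9: 7·t ≡ 8 (mod 9).
    The inverse of 7 mod 9 is 4 (since 7·4 = 28 = 3·9 + 1), so t ≡ 4·8 = 32 ≡ 5 (mod 9).
    Then x = 3 + 7·5 = 38, valid modulo lcm(7, 9) = 63: x ≡ 38 (mod 63).
  Combine with x ≡ 3 (mod 4): since gcd(63, 4) = 1, we get a unique residue mod 252.
    Write x = 38 + 63·t and substitute into x ≡ 3 (mod 4): 63·t ≡ 3 − 38 = -35 (mod 4).
    Reduce coefficients mod 4: 3·t ≡ 1 (mod 4).
    The inverse of 3 mod 4 is 3 (since 3·3 = 9 = 2·4 + 1), so t ≡ 3·1 = 3 ≡ 3 (mod 4).
    Then x = 38 + 63·3 = 227, valid modulo lcm(63, 4) = 252: x ≡ 227 (mod 252).
Verify: 227 mod 7 = 3 ✓, 227 mod 9 = 2 ✓, 227 mod 4 = 3 ✓.

x ≡ 227 (mod 252).


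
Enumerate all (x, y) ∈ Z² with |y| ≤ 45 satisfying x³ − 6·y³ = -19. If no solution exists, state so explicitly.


The equation is x³ - 6y³ = -19. For fixed y, x³ = 6·y³ − 19, so a solution requires the RHS to be a perfect cube.
Strategy: iterate y from -45 to 45, compute RHS = 6·y³ − 19, and check whether it is a (positive or negative) perfect cube.
Check small values of y:
  y = 0: RHS = -19 is not a perfect cube.
  y = 1: RHS = -13 is not a perfect cube.
  y = -1: RHS = -25 is not a perfect cube.
  y = 2: RHS = 29 is not a perfect cube.
  y = -2: RHS = -67 is not a perfect cube.
  y = 3: RHS = 143 is not a perfect cube.
  y = -3: RHS = -181 is not a perfect cube.
Continuing the search up to |y| = 45 finds no solutions either.
No (x, y) in the scanned range satisfies the equation.

No integer solutions with |y| ≤ 45.


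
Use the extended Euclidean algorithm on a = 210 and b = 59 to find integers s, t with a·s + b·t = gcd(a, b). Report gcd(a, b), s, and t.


Euclidean algorithm on (210, 59) — divide until remainder is 0:
  210 = 3 · 59 + 33
  59 = 1 · 33 + 26
  33 = 1 · 26 + 7
  26 = 3 · 7 + 5
  7 = 1 · 5 + 2
  5 = 2 · 2 + 1
  2 = 2 · 1 + 0
gcd(210, 59) = 1.
Track Bezout coefficients alongside the remainders: start with r₀ = 210 = a·1 + b·0 (s = 1, t = 0) and r₁ = 59 = a·0 + b·1 (s = 0, t = 1); each new remainder r_{k+1} = r_{k-1} − q_k·r_k inherits s_{k+1} = s_{k-1} − q_k·s_k, t_{k+1} = t_{k-1} − q_k·t_k, so r_k = a·s_k + b·t_k at every step:
  q = 3: r = 33, s = 1 − 3·0 = 1, t = 0 − 3·1 = -3  (check: 210·1 + 59·(-3) = 33)
  q = 1: r = 26, s = 0 − 1·1 = -1, t = 1 − 1·(-3) = 4  (check: 210·(-1) + 59·4 = 26)
  q = 1: r = 7, s = 1 − 1·(-1) = 2, t = -3 − 1·4 = -7  (check: 210·2 + 59·(-7) = 7)
  q = 3: r = 5, s = -1 − 3·2 = -7, t = 4 − 3·(-7) = 25  (check: 210·(-7) + 59·25 = 5)
  q = 1: r = 2, s = 2 − 1·(-7) = 9, t = -7 − 1·25 = -32  (check: 210·9 + 59·(-32) = 2)
  q = 2: r = 1, s = -7 − 2·9 = -25, t = 25 − 2·(-32) = 89  (check: 210·(-25) + 59·89 = 1)
The row with r = 1 (the gcd) gives the Bezout coefficients s = -25, t = 89.
Result: 210 · (-25) + 59 · (89) = 1.

gcd(210, 59) = 1; s = -25, t = 89 (check: 210·(-25) + 59·89 = 1).


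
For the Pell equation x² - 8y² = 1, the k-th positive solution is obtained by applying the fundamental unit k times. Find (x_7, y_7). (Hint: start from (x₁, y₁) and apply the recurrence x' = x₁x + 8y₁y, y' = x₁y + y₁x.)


Step 1: Find the fundamental solution (x₁, y₁) of x² - 8y² = 1.
  Expand √8 as a continued fraction. a₀ = ⌊√8⌋ = 2; iterate m_{k+1} = d_k·a_k − m_k, d_{k+1} = (8 − m_{k+1}²)/d_k, a_{k+1} = ⌊(a₀ + m_{k+1})/d_{k+1}⌋ (starting m₀ = 0, d₀ = 1), with convergents p_k = a_k·p_{k-1} + p_{k-2}, q_k = a_k·q_{k-1} + q_{k-2} (p₋₁ = 1, q₋₁ = 0):
  k = 0: a₀ = 2; p₀/q₀ = 2/1; p₀² − 8·q₀² = 4 − 8 = -4.
  k = 1: m = 2, d = 4, a = ⌊(2 + 2)/4⌋ = 1; p/q = (1·2 + 1)/(1·1 + 0) = 3/1; p² − 8·q² = 9 − 8 = 1.
  The first convergent with p² − 8·q² = 1 gives the fundamental solution (x₁, y₁) = (3, 1).
Step 2: Apply the recurrence (x_{n+1}, y_{n+1}) = (x₁x_n + 8y₁y_n, x₁y_n + y₁x_n) repeatedly.
  From (x_1, y_1) = (3, 1): x_2 = 3·3 + 8·1·1 = 17; y_2 = 3·1 + 1·3 = 6.
  From (x_2, y_2) = (17, 6): x_3 = 3·17 + 8·1·6 = 99; y_3 = 3·6 + 1·17 = 35.
  From (x_3, y_3) = (99, 35): x_4 = 3·99 + 8·1·35 = 577; y_4 = 3·35 + 1·99 = 204.
  From (x_4, y_4) = (577, 204): x_5 = 3·577 + 8·1·204 = 3363; y_5 = 3·204 + 1·577 = 1189.
  From (x_5, y_5) = (3363, 1189): x_6 = 3·3363 + 8·1·1189 = 19601; y_6 = 3·1189 + 1·3363 = 6930.
  From (x_6, y_6) = (19601, 6930): x_7 = 3·19601 + 8·1·6930 = 114243; y_7 = 3·6930 + 1·19601 = 40391.
Step 3: Verify x_7² - 8·y_7² = 13051463049 - 13051463048 = 1 (should be 1). ✓

(x_1, y_1) = (3, 1); (x_7, y_7) = (114243, 40391).


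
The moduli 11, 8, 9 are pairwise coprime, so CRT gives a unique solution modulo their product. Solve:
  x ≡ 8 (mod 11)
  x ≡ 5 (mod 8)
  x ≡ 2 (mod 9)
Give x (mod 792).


Moduli 11, 8, 9 are pairwise coprime; by CRT there is a unique solution modulo M = 11 · 8 · 9 = 792.
Solve pairwise, accumulating the modulus:
  Start with x ≡ 8 (mod 11).
  Combine with x ≡ 5 (mod 8): since gcd(11, 8) = 1, we get a unique residue mod 88.
    Write x = 8 + 11·t and substitute into x ≡ 5 (mod 8): 11·t ≡ 5 − 8 = -3 (mod 8).
    Reduce coefficients mod 8: 3·t ≡ 5 (mod 8).
    The inverse of 3 mod 8 is 3 (since 3·3 = 9 = 1·8 + 1), so t ≡ 3·5 = 15 ≡ 7 (mod 8).
    Then x = 8 + 11·7 = 85, valid modulo lcm(11, 8) = 88: x ≡ 85 (mod 88).
  Combine with x ≡ 2 (mod 9): since gcd(88, 9) = 1, we get a unique residue mod 792.
    Write x = 85 + 88·t and substitute into x ≡ 2 (mod 9): 88·t ≡ 2 − 85 = -83 (mod 9).
    Reduce coefficients mod 9: 7·t ≡ 7 (mod 9).
    The inverse of 7 mod 9 is 4 (since 7·4 = 28 = 3·9 + 1), so t ≡ 4·7 = 28 ≡ 1 (mod 9).
    Then x = 85 + 88·1 = 173, valid modulo lcm(88, 9) = 792: x ≡ 173 (mod 792).
Verify: 173 mod 11 = 8 ✓, 173 mod 8 = 5 ✓, 173 mod 9 = 2 ✓.

x ≡ 173 (mod 792).


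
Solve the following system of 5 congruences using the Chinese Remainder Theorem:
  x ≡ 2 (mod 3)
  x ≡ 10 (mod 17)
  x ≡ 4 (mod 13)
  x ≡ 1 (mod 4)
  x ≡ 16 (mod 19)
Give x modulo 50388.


Product of moduli M = 3 · 17 · 13 · 4 · 19 = 50388.
Merge one congruence at a time:
  Start: x ≡ 2 (mod 3).
  Combine with x ≡ 10 (mod 17); new modulus lcm = 51.
    Write x = 2 + 3·t and substitute into x ≡ 10 (mod 17): 3·t ≡ 10 − 2 = 8 (mod 17).
    The inverse of 3 mod 17 is 6 (since 3·6 = 18 = 1·17 + 1), so t ≡ 6·8 = 48 ≡ 14 (mod 17).
    Then x = 2 + 3·14 = 44, valid modulo lcm(3, 17) = 51: x ≡ 44 (mod 51).
  Combine with x ≡ 4 (mod 13); new modulus lcm = 663.
    Write x = 44 + 51·t and substitute into x ≡ 4 (mod 13): 51·t ≡ 4 − 44 = -40 (mod 13).
    Reduce coefficients mod 13: 12·t ≡ 12 (mod 13).
    The inverse of 12 mod 13 is 12 (since 12·12 = 144 = 11·13 + 1), so t ≡ 12·12 = 144 ≡ 1 (mod 13).
    Then x = 44 + 51·1 = 95, valid modulo lcm(51, 13) = 663: x ≡ 95 (mod 663).
  Combine with x ≡ 1 (mod 4); new modulus lcm = 2652.
    Write x = 95 + 663·t and substitute into x ≡ 1 (mod 4): 663·t ≡ 1 − 95 = -94 (mod 4).
    Reduce coefficients mod 4: 3·t ≡ 2 (mod 4).
    The inverse of 3 mod 4 is 3 (since 3·3 = 9 = 2·4 + 1), so t ≡ 3·2 = 6 ≡ 2 (mod 4).
    Then x = 95 + 663·2 = 1421, valid modulo lcm(663, 4) = 2652: x ≡ 1421 (mod 2652).
  Combine with x ≡ 16 (mod 19); new modulus lcm = 50388.
    Write x = 1421 + 2652·t and substitute into x ≡ 16 (mod 19): 2652·t ≡ 16 − 1421 = -1405 (mod 19).
    Reduce coefficients mod 19: 11·t ≡ 1 (mod 19).
    The inverse of 11 mod 19 is 7 (since 11·7 = 77 = 4·19 + 1), so t ≡ 7·1 = 7 ≡ 7 (mod 19).
    Then x = 1421 + 2652·7 = 19985, valid modulo lcm(2652, 19) = 50388: x ≡ 19985 (mod 50388).
Verify against each original: 19985 mod 3 = 2, 19985 mod 17 = 10, 19985 mod 13 = 4, 19985 mod 4 = 1, 19985 mod 19 = 16.

x ≡ 19985 (mod 50388).


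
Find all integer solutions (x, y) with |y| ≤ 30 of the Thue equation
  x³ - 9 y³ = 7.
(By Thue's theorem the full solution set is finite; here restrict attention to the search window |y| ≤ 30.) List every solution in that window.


The equation is x³ - 9y³ = 7. For fixed y, x³ = 9·y³ + 7, so a solution requires the RHS to be a perfect cube.
Strategy: iterate y from -30 to 30, compute RHS = 9·y³ + 7, and check whether it is a (positive or negative) perfect cube.
Check small values of y:
  y = 0: RHS = 7 is not a perfect cube.
  y = 1: RHS = 16 is not a perfect cube.
  y = -1: RHS = -2 is not a perfect cube.
  y = 2: RHS = 79 is not a perfect cube.
  y = -2: RHS = -65 is not a perfect cube.
  y = 3: RHS = 250 is not a perfect cube.
  y = -3: RHS = -236 is not a perfect cube.
Continuing the search up to |y| = 30 finds no solutions either.
No (x, y) in the scanned range satisfies the equation.

No integer solutions with |y| ≤ 30.


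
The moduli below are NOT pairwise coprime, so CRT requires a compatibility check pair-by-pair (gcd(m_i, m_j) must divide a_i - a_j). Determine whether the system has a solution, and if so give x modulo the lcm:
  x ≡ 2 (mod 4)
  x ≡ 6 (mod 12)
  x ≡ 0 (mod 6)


Moduli 4, 12, 6 are not pairwise coprime, so CRT works modulo lcm(m_i) when all pairwise compatibility conditions hold.
Pairwise compatibility: gcd(m_i, m_j) must divide a_i - a_j for every pair.
Merge one congruence at a time:
  Start: x ≡ 2 (mod 4).
  Combine with x ≡ 6 (mod 12): gcd(4, 12) = 4; 6 - 2 = 4, which IS divisible by 4, so compatible.
    Write x = 2 + 4·t and substitute into x ≡ 6 (mod 12): 4·t ≡ 6 − 2 = 4 (mod 12).
    Divide the congruence (and modulus) by g = 4: 1·t ≡ 1 (mod 3).
    So t ≡ 1 (mod 3).
    Then x = 2 + 4·1 = 6, valid modulo lcm(4, 12) = 12: x ≡ 6 (mod 12).
  Combine with x ≡ 0 (mod 6): gcd(12, 6) = 6; 0 - 6 = -6, which IS divisible by 6, so compatible.
    Write x = 6 + 12·t and substitute into x ≡ 0 (mod 6): 12·t ≡ 0 − 6 = -6 (mod 6).
    Divide the congruence (and modulus) by g = 6: 2·t ≡ -1 (mod 1).
    Modulo 1 every t works; take t = 0.
    Then x = 6 + 12·0 = 6, valid modulo lcm(12, 6) = 12: x ≡ 6 (mod 12).
Verify: 6 mod 4 = 2, 6 mod 12 = 6, 6 mod 6 = 0.

x ≡ 6 (mod 12).


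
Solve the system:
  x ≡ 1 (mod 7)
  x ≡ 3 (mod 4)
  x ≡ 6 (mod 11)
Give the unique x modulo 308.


Moduli 7, 4, 11 are pairwise coprime; by CRT there is a unique solution modulo M = 7 · 4 · 11 = 308.
Solve pairwise, accumulating the modulus:
  Start with x ≡ 1 (mod 7).
  Combine with x ≡ 3 (mod 4): since gcd(7, 4) = 1, we get a unique residue mod 28.
    Write x = 1 + 7·t and substitute into x ≡ 3 (mod 4): 7·t ≡ 3 − 1 = 2 (mod 4).
    Reduce coefficients mod 4: 3·t ≡ 2 (mod 4).
    The inverse of 3 mod 4 is 3 (since 3·3 = 9 = 2·4 + 1), so t ≡ 3·2 = 6 ≡ 2 (mod 4).
    Then x = 1 + 7·2 = 15, valid modulo lcm(7, 4) = 28: x ≡ 15 (mod 28).
  Combine with x ≡ 6 (mod 11): since gcd(28, 11) = 1, we get a unique residue mod 308.
    Write x = 15 + 28·t and substitute into x ≡ 6 (mod 11): 28·t ≡ 6 − 15 = -9 (mod 11).
    Reduce coefficients mod 11: 6·t ≡ 2 (mod 11).
    The inverse of 6 mod 11 is 2 (since 6·2 = 12 = 1·11 + 1), so t ≡ 2·2 = 4 ≡ 4 (mod 11).
    Then x = 15 + 28·4 = 127, valid modulo lcm(28, 11) = 308: x ≡ 127 (mod 308).
Verify: 127 mod 7 = 1 ✓, 127 mod 4 = 3 ✓, 127 mod 11 = 6 ✓.

x ≡ 127 (mod 308).


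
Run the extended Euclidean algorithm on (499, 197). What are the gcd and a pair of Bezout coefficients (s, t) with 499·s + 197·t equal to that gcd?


Euclidean algorithm on (499, 197) — divide until remainder is 0:
  499 = 2 · 197 + 105
  197 = 1 · 105 + 92
  105 = 1 · 92 + 13
  92 = 7 · 13 + 1
  13 = 13 · 1 + 0
gcd(499, 197) = 1.
Track Bezout coefficients alongside the remainders: start with r₀ = 499 = a·1 + b·0 (s = 1, t = 0) and r₁ = 197 = a·0 + b·1 (s = 0, t = 1); each new remainder r_{k+1} = r_{k-1} − q_k·r_k inherits s_{k+1} = s_{k-1} − q_k·s_k, t_{k+1} = t_{k-1} − q_k·t_k, so r_k = a·s_k + b·t_k at every step:
  q = 2: r = 105, s = 1 − 2·0 = 1, t = 0 − 2·1 = -2  (check: 499·1 + 197·(-2) = 105)
  q = 1: r = 92, s = 0 − 1·1 = -1, t = 1 − 1·(-2) = 3  (check: 499·(-1) + 197·3 = 92)
  q = 1: r = 13, s = 1 − 1·(-1) = 2, t = -2 − 1·3 = -5  (check: 499·2 + 197·(-5) = 13)
  q = 7: r = 1, s = -1 − 7·2 = -15, t = 3 − 7·(-5) = 38  (check: 499·(-15) + 197·38 = 1)
The row with r = 1 (the gcd) gives the Bezout coefficients s = -15, t = 38.
Result: 499 · (-15) + 197 · (38) = 1.

gcd(499, 197) = 1; s = -15, t = 38 (check: 499·(-15) + 197·38 = 1).


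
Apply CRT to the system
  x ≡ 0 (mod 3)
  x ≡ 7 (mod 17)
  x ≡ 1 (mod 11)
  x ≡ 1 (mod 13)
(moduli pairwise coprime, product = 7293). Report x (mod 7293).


Product of moduli M = 3 · 17 · 11 · 13 = 7293.
Merge one congruence at a time:
  Start: x ≡ 0 (mod 3).
  Combine with x ≡ 7 (mod 17); new modulus lcm = 51.
    Write x = 0 + 3·t and substitute into x ≡ 7 (mod 17): 3·t ≡ 7 − 0 = 7 (mod 17).
    The inverse of 3 mod 17 is 6 (since 3·6 = 18 = 1·17 + 1), so t ≡ 6·7 = 42 ≡ 8 (mod 17).
    Then x = 0 + 3·8 = 24, valid modulo lcm(3, 17) = 51: x ≡ 24 (mod 51).
  Combine with x ≡ 1 (mod 11); new modulus lcm = 561.
    Write x = 24 + 51·t and substitute into x ≡ 1 (mod 11): 51·t ≡ 1 − 24 = -23 (mod 11).
    Reduce coefficients mod 11: 7·t ≡ 10 (mod 11).
    The inverse of 7 mod 11 is 8 (since 7·8 = 56 = 5·11 + 1), so t ≡ 8·10 = 80 ≡ 3 (mod 11).
    Then x = 24 + 51·3 = 177, valid modulo lcm(51, 11) = 561: x ≡ 177 (mod 561).
  Combine with x ≡ 1 (mod 13); new modulus lcm = 7293.
    Write x = 177 + 561·t and substitute into x ≡ 1 (mod 13): 561·t ≡ 1 − 177 = -176 (mod 13).
    Reduce coefficients mod 13: 2·t ≡ 6 (mod 13).
    The inverse of 2 mod 13 is 7 (since 2·7 = 14 = 1·13 + 1), so t ≡ 7·6 = 42 ≡ 3 (mod 13).
    Then x = 177 + 561·3 = 1860, valid modulo lcm(561, 13) = 7293: x ≡ 1860 (mod 7293).
Verify against each original: 1860 mod 3 = 0, 1860 mod 17 = 7, 1860 mod 11 = 1, 1860 mod 13 = 1.

x ≡ 1860 (mod 7293).


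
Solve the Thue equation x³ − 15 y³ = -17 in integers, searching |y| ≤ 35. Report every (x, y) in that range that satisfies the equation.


The equation is x³ - 15y³ = -17. For fixed y, x³ = 15·y³ − 17, so a solution requires the RHS to be a perfect cube.
Strategy: iterate y from -35 to 35, compute RHS = 15·y³ − 17, and check whether it is a (positive or negative) perfect cube.
Check small values of y:
  y = 0: RHS = -17 is not a perfect cube.
  y = 1: RHS = -2 is not a perfect cube.
  y = -1: RHS = -32 is not a perfect cube.
  y = 2: RHS = 103 is not a perfect cube.
  y = -2: RHS = -137 is not a perfect cube.
  y = 3: RHS = 388 is not a perfect cube.
  y = -3: RHS = -422 is not a perfect cube.
Continuing the search up to |y| = 35 finds no solutions either.
No (x, y) in the scanned range satisfies the equation.

No integer solutions with |y| ≤ 35.


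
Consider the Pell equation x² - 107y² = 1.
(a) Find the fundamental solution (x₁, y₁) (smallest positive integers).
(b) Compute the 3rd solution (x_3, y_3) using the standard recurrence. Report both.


Step 1: Find the fundamental solution (x₁, y₁) of x² - 107y² = 1.
  Expand √107 as a continued fraction. a₀ = ⌊√107⌋ = 10; iterate m_{k+1} = d_k·a_k − m_k, d_{k+1} = (107 − m_{k+1}²)/d_k, a_{k+1} = ⌊(a₀ + m_{k+1})/d_{k+1}⌋ (starting m₀ = 0, d₀ = 1), with convergents p_k = a_k·p_{k-1} + p_{k-2}, q_k = a_k·q_{k-1} + q_{k-2} (p₋₁ = 1, q₋₁ = 0):
  k = 0: a₀ = 10; p₀/q₀ = 10/1; p₀² − 107·q₀² = 100 − 107 = -7.
  k = 1: m = 10, d = 7, a = ⌊(10 + 10)/7⌋ = 2; p/q = (2·10 + 1)/(2·1 + 0) = 21/2; p² − 107·q² = 441 − 428 = 13.
  k = 2: m = 4, d = 13, a = ⌊(10 + 4)/13⌋ = 1; p/q = (1·21 + 10)/(1·2 + 1) = 31/3; p² − 107·q² = 961 − 963 = -2.
  k = 3: m = 9, d = 2, a = ⌊(10 + 9)/2⌋ = 9; p/q = (9·31 + 21)/(9·3 + 2) = 300/29; p² − 107·q² = 90000 − 89987 = 13.
  k = 4: m = 9, d = 13, a = ⌊(10 + 9)/13⌋ = 1; p/q = (1·300 + 31)/(1·29 + 3) = 331/32; p² − 107·q² = 109561 − 109568 = -7.
  k = 5: m = 4, d = 7, a = ⌊(10 + 4)/7⌋ = 2; p/q = (2·331 + 300)/(2·32 + 29) = 962/93; p² − 107·q² = 925444 − 925443 = 1.
  The first convergent with p² − 107·q² = 1 gives the fundamental solution (x₁, y₁) = (962, 93).
Step 2: Apply the recurrence (x_{n+1}, y_{n+1}) = (x₁x_n + 107y₁y_n, x₁y_n + y₁x_n) repeatedly.
  From (x_1, y_1) = (962, 93): x_2 = 962·962 + 107·93·93 = 1850887; y_2 = 962·93 + 93·962 = 178932.
  From (x_2, y_2) = (1850887, 178932): x_3 = 962·1850887 + 107·93·178932 = 3561105626; y_3 = 962·178932 + 93·1850887 = 344265075.
Step 3: Verify x_3² - 107·y_3² = 12681473279528851876 - 12681473279528851875 = 1 (should be 1). ✓

(x_1, y_1) = (962, 93); (x_3, y_3) = (3561105626, 344265075).


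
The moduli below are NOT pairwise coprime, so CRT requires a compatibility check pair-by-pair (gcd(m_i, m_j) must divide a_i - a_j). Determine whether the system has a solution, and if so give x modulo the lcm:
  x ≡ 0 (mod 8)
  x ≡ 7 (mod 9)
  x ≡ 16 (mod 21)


Moduli 8, 9, 21 are not pairwise coprime, so CRT works modulo lcm(m_i) when all pairwise compatibility conditions hold.
Pairwise compatibility: gcd(m_i, m_j) must divide a_i - a_j for every pair.
Merge one congruence at a time:
  Start: x ≡ 0 (mod 8).
  Combine with x ≡ 7 (mod 9): gcd(8, 9) = 1; 7 - 0 = 7, which IS divisible by 1, so compatible.
    Write x = 0 + 8·t and substitute into x ≡ 7 (mod 9): 8·t ≡ 7 − 0 = 7 (mod 9).
    The inverse of 8 mod 9 is 8 (since 8·8 = 64 = 7·9 + 1), so t ≡ 8·7 = 56 ≡ 2 (mod 9).
    Then x = 0 + 8·2 = 16, valid modulo lcm(8, 9) = 72: x ≡ 16 (mod 72).
  Combine with x ≡ 16 (mod 21): gcd(72, 21) = 3; 16 - 16 = 0, which IS divisible by 3, so compatible.
    Write x = 16 + 72·t and substitute into x ≡ 16 (mod 21): 72·t ≡ 16 − 16 = 0 (mod 21).
    Divide the congruence (and modulus) by g = 3: 24·t ≡ 0 (mod 7).
    Reduce coefficients mod 7: 3·t ≡ 0 (mod 7).
    The inverse of 3 mod 7 is 5 (since 3·5 = 15 = 2·7 + 1), so t ≡ 5·0 = 0 ≡ 0 (mod 7).
    Then x = 16 + 72·0 = 16, valid modulo lcm(72, 21) = 504: x ≡ 16 (mod 504).
Verify: 16 mod 8 = 0, 16 mod 9 = 7, 16 mod 21 = 16.

x ≡ 16 (mod 504).


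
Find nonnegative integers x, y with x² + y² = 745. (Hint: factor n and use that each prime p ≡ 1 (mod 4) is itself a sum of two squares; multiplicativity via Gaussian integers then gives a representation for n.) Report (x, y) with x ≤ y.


Step 1: Factor n = 745 = 5 · 149.
Step 2: Check the mod-4 condition on each prime factor: 5 ≡ 1 (mod 4), exponent 1; 149 ≡ 1 (mod 4), exponent 1.
All primes ≡ 3 (mod 4) appear to even exponent (or don't appear), so by the two-squares theorem n IS expressible as a sum of two squares.
Step 3: Build a representation. Here n = 5 · 149 is a product of primes ≡ 1 (mod 4). Each prime p ≡ 1 (mod 4) is itself a sum of two squares; find a² by testing p − a² for a perfect square:
  5: 5 − 1² = 4 = 2² ⇒ 5 = 1² + 2².
  149: 149 − 1² = 148, 149 − 2² = 145, 149 − 3² = 140, 149 − 4² = 133, 149 − 5² = 124, 149 − 6² = 113, 149 − 7² = 100 = 10² ⇒ 149 = 7² + 10².
  Combine using the Brahmagupta–Fibonacci identity (a² + b²)(c² + d²) = (ac − bd)² + (ad + bc)² = (ac + bd)² + (ad − bc)²:
  5 · 149 = 745: from (1² + 2²)(7² + 10²), take (1·7 − 2·10, 1·10 + 2·7) = (7 − 20, 10 + 14) = (-13, 24); dropping signs (only squares matter) gives (13, 24); check 13² + 24² = 169 + 576 = 745 ✓.
Step 4: Order so x ≤ y and verify: 13² + 24² = 169 + 576 = 745 = n. ✓

n = 745 = 13² + 24² (one valid representation with x ≤ y).


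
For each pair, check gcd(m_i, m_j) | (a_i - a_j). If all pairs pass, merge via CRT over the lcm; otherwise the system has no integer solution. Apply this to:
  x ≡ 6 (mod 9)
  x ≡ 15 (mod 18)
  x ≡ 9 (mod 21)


Moduli 9, 18, 21 are not pairwise coprime, so CRT works modulo lcm(m_i) when all pairwise compatibility conditions hold.
Pairwise compatibility: gcd(m_i, m_j) must divide a_i - a_j for every pair.
Merge one congruence at a time:
  Start: x ≡ 6 (mod 9).
  Combine with x ≡ 15 (mod 18): gcd(9, 18) = 9; 15 - 6 = 9, which IS divisible by 9, so compatible.
    Write x = 6 + 9·t and substitute into x ≡ 15 (mod 18): 9·t ≡ 15 − 6 = 9 (mod 18).
    Divide the congruence (and modulus) by g = 9: 1·t ≡ 1 (mod 2).
    So t ≡ 1 (mod 2).
    Then x = 6 + 9·1 = 15, valid modulo lcm(9, 18) = 18: x ≡ 15 (mod 18).
  Combine with x ≡ 9 (mod 21): gcd(18, 21) = 3; 9 - 15 = -6, which IS divisible by 3, so compatible.
    Write x = 15 + 18·t and substitute into x ≡ 9 (mod 21): 18·t ≡ 9 − 15 = -6 (mod 21).
    Divide the congruence (and modulus) by g = 3: 6·t ≡ -2 (mod 7).
    Reduce coefficients mod 7: 6·t ≡ 5 (mod 7).
    The inverse of 6 mod 7 is 6 (since 6·6 = 36 = 5·7 + 1), so t ≡ 6·5 = 30 ≡ 2 (mod 7).
    Then x = 15 + 18·2 = 51, valid modulo lcm(18, 21) = 126: x ≡ 51 (mod 126).
Verify: 51 mod 9 = 6, 51 mod 18 = 15, 51 mod 21 = 9.

x ≡ 51 (mod 126).


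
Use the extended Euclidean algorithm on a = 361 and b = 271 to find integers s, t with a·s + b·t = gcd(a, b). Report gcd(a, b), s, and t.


Euclidean algorithm on (361, 271) — divide until remainder is 0:
  361 = 1 · 271 + 90
  271 = 3 · 90 + 1
  90 = 90 · 1 + 0
gcd(361, 271) = 1.
Track Bezout coefficients alongside the remainders: start with r₀ = 361 = a·1 + b·0 (s = 1, t = 0) and r₁ = 271 = a·0 + b·1 (s = 0, t = 1); each new remainder r_{k+1} = r_{k-1} − q_k·r_k inherits s_{k+1} = s_{k-1} − q_k·s_k, t_{k+1} = t_{k-1} − q_k·t_k, so r_k = a·s_k + b·t_k at every step:
  q = 1: r = 90, s = 1 − 1·0 = 1, t = 0 − 1·1 = -1  (check: 361·1 + 271·(-1) = 90)
  q = 3: r = 1, s = 0 − 3·1 = -3, t = 1 − 3·(-1) = 4  (check: 361·(-3) + 271·4 = 1)
The row with r = 1 (the gcd) gives the Bezout coefficients s = -3, t = 4.
Result: 361 · (-3) + 271 · (4) = 1.

gcd(361, 271) = 1; s = -3, t = 4 (check: 361·(-3) + 271·4 = 1).


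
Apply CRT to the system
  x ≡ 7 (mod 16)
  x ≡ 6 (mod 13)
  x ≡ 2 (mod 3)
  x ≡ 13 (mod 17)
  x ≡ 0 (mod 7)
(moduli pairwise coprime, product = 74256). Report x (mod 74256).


Product of moduli M = 16 · 13 · 3 · 17 · 7 = 74256.
Merge one congruence at a time:
  Start: x ≡ 7 (mod 16).
  Combine with x ≡ 6 (mod 13); new modulus lcm = 208.
    Write x = 7 + 16·t and substitute into x ≡ 6 (mod 13): 16·t ≡ 6 − 7 = -1 (mod 13).
    Reduce coefficients mod 13: 3·t ≡ 12 (mod 13).
    The inverse of 3 mod 13 is 9 (since 3·9 = 27 = 2·13 + 1), so t ≡ 9·12 = 108 ≡ 4 (mod 13).
    Then x = 7 + 16·4 = 71, valid modulo lcm(16, 13) = 208: x ≡ 71 (mod 208).
  Combine with x ≡ 2 (mod 3); new modulus lcm = 624.
    Write x = 71 + 208·t and substitute into x ≡ 2 (mod 3): 208·t ≡ 2 − 71 = -69 (mod 3).
    Reduce coefficients mod 3: 1·t ≡ 0 (mod 3).
    So t ≡ 0 (mod 3).
    Then x = 71 + 208·0 = 71, valid modulo lcm(208, 3) = 624: x ≡ 71 (mod 624).
  Combine with x ≡ 13 (mod 17); new modulus lcm = 10608.
    Write x = 71 + 624·t and substitute into x ≡ 13 (mod 17): 624·t ≡ 13 − 71 = -58 (mod 17).
    Reduce coefficients mod 17: 12·t ≡ 10 (mod 17).
    The inverse of 12 mod 17 is 10 (since 12·10 = 120 = 7·17 + 1), so t ≡ 10·10 = 100 ≡ 15 (mod 17).
    Then x = 71 + 624·15 = 9431, valid modulo lcm(624, 17) = 10608: x ≡ 9431 (mod 10608).
  Combine with x ≡ 0 (mod 7); new modulus lcm = 74256.
    Write x = 9431 + 10608·t and substitute into x ≡ 0 (mod 7): 10608·t ≡ 0 − 9431 = -9431 (mod 7).
    Reduce coefficients mod 7: 3·t ≡ 5 (mod 7).
    The inverse of 3 mod 7 is 5 (since 3·5 = 15 = 2·7 + 1), so t ≡ 5·5 = 25 ≡ 4 (mod 7).
    Then x = 9431 + 10608·4 = 51863, valid modulo lcm(10608, 7) = 74256: x ≡ 51863 (mod 74256).
Verify against each original: 51863 mod 16 = 7, 51863 mod 13 = 6, 51863 mod 3 = 2, 51863 mod 17 = 13, 51863 mod 7 = 0.

x ≡ 51863 (mod 74256).


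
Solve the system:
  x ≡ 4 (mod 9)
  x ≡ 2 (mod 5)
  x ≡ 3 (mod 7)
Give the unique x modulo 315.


Moduli 9, 5, 7 are pairwise coprime; by CRT there is a unique solution modulo M = 9 · 5 · 7 = 315.
Solve pairwise, accumulating the modulus:
  Start with x ≡ 4 (mod 9).
  Combine with x ≡ 2 (mod 5): since gcd(9, 5) = 1, we get a unique residue mod 45.
    Write x = 4 + 9·t and substitute into x ≡ 2 (mod 5): 9·t ≡ 2 − 4 = -2 (mod 5).
    Reduce coefficients mod 5: 4·t ≡ 3 (mod 5).
    The inverse of 4 mod 5 is 4 (since 4·4 = 16 = 3·5 + 1), so t ≡ 4·3 = 12 ≡ 2 (mod 5).
    Then x = 4 + 9·2 = 22, valid modulo lcm(9, 5) = 45: x ≡ 22 (mod 45).
  Combine with x ≡ 3 (mod 7): since gcd(45, 7) = 1, we get a unique residue mod 315.
    Write x = 22 + 45·t and substitute into x ≡ 3 (mod 7): 45·t ≡ 3 − 22 = -19 (mod 7).
    Reduce coefficients mod 7: 3·t ≡ 2 (mod 7).
    The inverse of 3 mod 7 is 5 (since 3·5 = 15 = 2·7 + 1), so t ≡ 5·2 = 10 ≡ 3 (mod 7).
    Then x = 22 + 45·3 = 157, valid modulo lcm(45, 7) = 315: x ≡ 157 (mod 315).
Verify: 157 mod 9 = 4 ✓, 157 mod 5 = 2 ✓, 157 mod 7 = 3 ✓.

x ≡ 157 (mod 315).


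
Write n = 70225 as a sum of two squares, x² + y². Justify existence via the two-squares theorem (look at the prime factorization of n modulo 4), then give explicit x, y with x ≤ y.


Step 1: Factor n = 70225 = 5^2 · 53^2.
Step 2: Check the mod-4 condition on each prime factor: 5 ≡ 1 (mod 4), exponent 2; 53 ≡ 1 (mod 4), exponent 2.
All primes ≡ 3 (mod 4) appear to even exponent (or don't appear), so by the two-squares theorem n IS expressible as a sum of two squares.
Step 3: Build a representation. Group n = k² · m with k = 5 and m = 53 · 53 = 2809 (a product of primes ≡ 1 (mod 4)); a representation of m scales to one of n via (k·x)² + (k·y)² = k²(x² + y²). Each prime p ≡ 1 (mod 4) is itself a sum of two squares; find a² by testing p − a² for a perfect square:
  53: 53 − 1² = 52, 53 − 2² = 49 = 7² ⇒ 53 = 2² + 7².
  Combine using the Brahmagupta–Fibonacci identity (a² + b²)(c² + d²) = (ac − bd)² + (ad + bc)² = (ac + bd)² + (ad − bc)²:
  53 · 53 = 2809: from (2² + 7²)(2² + 7²), take (2·2 − 7·7, 2·7 + 7·2) = (4 − 49, 14 + 14) = (-45, 28); dropping signs (only squares matter) gives (45, 28); check 45² + 28² = 2025 + 784 = 2809 ✓.
  Scale by k = 5: (5·45, 5·28) = (225, 140).
Step 4: Order so x ≤ y and verify: 140² + 225² = 19600 + 50625 = 70225 = n. ✓

n = 70225 = 140² + 225² (one valid representation with x ≤ y).
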